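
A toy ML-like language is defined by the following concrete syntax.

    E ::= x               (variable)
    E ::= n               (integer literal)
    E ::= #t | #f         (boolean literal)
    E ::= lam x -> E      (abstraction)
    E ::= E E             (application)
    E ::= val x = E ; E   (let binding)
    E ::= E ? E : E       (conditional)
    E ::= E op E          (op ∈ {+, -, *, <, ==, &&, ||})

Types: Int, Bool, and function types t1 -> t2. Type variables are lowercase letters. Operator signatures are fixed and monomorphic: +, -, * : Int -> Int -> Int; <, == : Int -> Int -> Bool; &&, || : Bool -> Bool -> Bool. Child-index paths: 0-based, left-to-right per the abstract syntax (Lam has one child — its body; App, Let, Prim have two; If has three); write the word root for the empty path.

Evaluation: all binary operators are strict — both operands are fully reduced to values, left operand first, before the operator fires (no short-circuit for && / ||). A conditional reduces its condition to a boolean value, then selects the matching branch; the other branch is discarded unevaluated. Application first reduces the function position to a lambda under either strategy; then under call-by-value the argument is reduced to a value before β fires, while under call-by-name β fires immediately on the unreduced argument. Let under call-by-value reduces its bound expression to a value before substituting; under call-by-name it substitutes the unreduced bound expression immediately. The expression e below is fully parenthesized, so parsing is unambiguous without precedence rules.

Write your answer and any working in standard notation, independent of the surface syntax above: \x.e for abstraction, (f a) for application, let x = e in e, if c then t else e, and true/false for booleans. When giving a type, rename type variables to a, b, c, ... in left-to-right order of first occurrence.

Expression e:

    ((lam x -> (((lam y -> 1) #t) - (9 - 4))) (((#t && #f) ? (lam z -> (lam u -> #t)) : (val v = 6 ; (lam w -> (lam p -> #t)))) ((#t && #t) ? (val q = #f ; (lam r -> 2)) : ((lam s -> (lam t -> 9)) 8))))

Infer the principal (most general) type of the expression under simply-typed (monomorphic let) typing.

Derivation:
\y._ : b -> Int
  unify b -> Int ~ Bool -> c
  unify b ~ Bool
  unify Int ~ c
_ _ : Int
  unify Int ~ Int
  unify Int ~ Int
  unify Int ~ Int
  unify Int ~ Int
\x._ : a -> Int
  unify Bool ~ Bool
  unify Bool ~ Bool
  unify Bool ~ Bool
\u._ : e -> Bool
\z._ : d -> e -> Bool
let v : Int
\p._ : g -> Bool
\w._ : f -> g -> Bool
  unify d -> e -> Bool ~ f -> g -> Bool
  unify d ~ f
  unify e -> Bool ~ g -> Bool
  unify e ~ g
  unify Bool ~ Bool
  unify Bool ~ Bool
  unify Bool ~ Bool
  unify Bool ~ Bool
let q : Bool
\r._ : h -> Int
\t._ : j -> Int
\s._ : i -> j -> Int
  unify i -> j -> Int ~ Int -> k
  unify i ~ Int
  unify j -> Int ~ k
_ _ : j -> Int
  unify h -> Int ~ j -> Int
  unify h ~ j
  unify Int ~ Int
  unify f -> g -> Bool ~ (j -> Int) -> l
  unify f ~ j -> Int
  unify g -> Bool ~ l
_ _ : g -> Bool
  unify a -> Int ~ (g -> Bool) -> m
  unify a ~ g -> Bool
  unify Int ~ m
_ _ : Int

Answer: Int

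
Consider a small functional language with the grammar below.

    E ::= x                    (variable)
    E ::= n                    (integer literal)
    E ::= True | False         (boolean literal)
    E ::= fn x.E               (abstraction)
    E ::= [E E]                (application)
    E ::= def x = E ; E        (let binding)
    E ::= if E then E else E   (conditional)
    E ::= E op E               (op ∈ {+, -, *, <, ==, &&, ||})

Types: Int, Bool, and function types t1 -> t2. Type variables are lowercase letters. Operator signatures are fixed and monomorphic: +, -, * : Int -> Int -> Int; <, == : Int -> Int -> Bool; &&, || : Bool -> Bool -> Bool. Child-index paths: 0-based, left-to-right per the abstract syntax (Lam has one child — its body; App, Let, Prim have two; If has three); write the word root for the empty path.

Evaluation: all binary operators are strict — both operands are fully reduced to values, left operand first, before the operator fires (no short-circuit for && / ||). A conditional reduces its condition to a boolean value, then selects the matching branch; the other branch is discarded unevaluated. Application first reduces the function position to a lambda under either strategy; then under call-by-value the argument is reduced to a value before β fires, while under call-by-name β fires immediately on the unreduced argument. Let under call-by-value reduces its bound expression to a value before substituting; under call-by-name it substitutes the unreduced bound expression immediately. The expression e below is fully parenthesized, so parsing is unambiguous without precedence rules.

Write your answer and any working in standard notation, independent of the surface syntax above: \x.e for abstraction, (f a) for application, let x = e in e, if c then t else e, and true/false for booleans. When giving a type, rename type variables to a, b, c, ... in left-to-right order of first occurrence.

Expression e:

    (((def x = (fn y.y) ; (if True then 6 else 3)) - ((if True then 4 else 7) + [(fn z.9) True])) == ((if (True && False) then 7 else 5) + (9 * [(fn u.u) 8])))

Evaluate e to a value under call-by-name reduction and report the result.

Answer: false

Derivation:
step 0: (((let x = (\y.y) in (if true then 6 else 3)) - ((if true then 4 else 7) + ((\z.9) true))) == ((if (true && false) then 7 else 5) + (9 * ((\u.u) 8))))
step 1: [let@0.0] (((if true then 6 else 3) - ((if true then 4 else 7) + ((\z.9) true))) == ((if (true && false) then 7 else 5) + (9 * ((\u.u) 8))))
step 2: [if@0.0] ((6 - ((if true then 4 else 7) + ((\z.9) true))) == ((if (true && false) then 7 else 5) + (9 * ((\u.u) 8))))
step 3: [if@0.1.0] ((6 - (4 + ((\z.9) true))) == ((if (true && false) then 7 else 5) + (9 * ((\u.u) 8))))
step 4: [beta@0.1.1] ((6 - (4 + 9)) == ((if (true && false) then 7 else 5) + (9 * ((\u.u) 8))))
step 5: [delta@0.1] ((6 - 13) == ((if (true && false) then 7 else 5) + (9 * ((\u.u) 8))))
step 6: [delta@0] (-7 == ((if (true && false) then 7 else 5) + (9 * ((\u.u) 8))))
step 7: [delta@1.0.0] (-7 == ((if false then 7 else 5) + (9 * ((\u.u) 8))))
step 8: [if@1.0] (-7 == (5 + (9 * ((\u.u) 8))))
step 9: [beta@1.1.1] (-7 == (5 + (9 * 8)))
step 10: [delta@1.1] (-7 == (5 + 72))
step 11: [delta@1] (-7 == 77)
step 12: [delta@root] false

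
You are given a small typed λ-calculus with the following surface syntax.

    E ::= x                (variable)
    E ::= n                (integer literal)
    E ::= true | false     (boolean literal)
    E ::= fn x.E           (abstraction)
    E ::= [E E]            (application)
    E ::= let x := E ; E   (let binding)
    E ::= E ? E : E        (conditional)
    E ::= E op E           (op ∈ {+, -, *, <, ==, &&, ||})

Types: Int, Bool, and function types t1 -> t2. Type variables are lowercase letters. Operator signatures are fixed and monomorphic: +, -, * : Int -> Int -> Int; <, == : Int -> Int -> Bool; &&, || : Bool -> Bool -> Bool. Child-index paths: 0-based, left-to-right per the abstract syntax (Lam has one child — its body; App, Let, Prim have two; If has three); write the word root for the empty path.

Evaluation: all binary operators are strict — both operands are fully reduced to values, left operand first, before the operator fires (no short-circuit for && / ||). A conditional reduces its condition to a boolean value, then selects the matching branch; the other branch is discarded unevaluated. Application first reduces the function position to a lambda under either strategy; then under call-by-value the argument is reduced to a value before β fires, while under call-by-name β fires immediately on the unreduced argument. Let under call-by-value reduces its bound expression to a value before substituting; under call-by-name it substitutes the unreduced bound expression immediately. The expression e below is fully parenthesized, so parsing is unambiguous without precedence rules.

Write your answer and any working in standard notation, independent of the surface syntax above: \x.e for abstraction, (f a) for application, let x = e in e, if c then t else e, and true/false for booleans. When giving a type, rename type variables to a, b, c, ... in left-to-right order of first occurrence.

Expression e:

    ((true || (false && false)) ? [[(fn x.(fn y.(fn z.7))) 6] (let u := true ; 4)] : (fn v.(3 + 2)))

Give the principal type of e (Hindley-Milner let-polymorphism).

Answer: a -> Int

Working:
  unify Bool ~ Bool
  unify Bool ~ Bool
  unify Bool ~ Bool
  unify Bool ~ Bool
  unify Bool ~ Bool
\z._ : c -> Int
\y._ : b -> c -> Int
\x._ : a -> b -> c -> Int
  unify a -> b -> c -> Int ~ Int -> d
  unify a ~ Int
  unify b -> c -> Int ~ d
_ _ : b -> c -> Int
let u : Bool
  unify b -> c -> Int ~ Int -> e
  unify b ~ Int
  unify c -> Int ~ e
_ _ : c -> Int
  unify Int ~ Int
  unify Int ~ Int
\v._ : f -> Int
  unify c -> Int ~ f -> Int
  unify c ~ f
  unify Int ~ Int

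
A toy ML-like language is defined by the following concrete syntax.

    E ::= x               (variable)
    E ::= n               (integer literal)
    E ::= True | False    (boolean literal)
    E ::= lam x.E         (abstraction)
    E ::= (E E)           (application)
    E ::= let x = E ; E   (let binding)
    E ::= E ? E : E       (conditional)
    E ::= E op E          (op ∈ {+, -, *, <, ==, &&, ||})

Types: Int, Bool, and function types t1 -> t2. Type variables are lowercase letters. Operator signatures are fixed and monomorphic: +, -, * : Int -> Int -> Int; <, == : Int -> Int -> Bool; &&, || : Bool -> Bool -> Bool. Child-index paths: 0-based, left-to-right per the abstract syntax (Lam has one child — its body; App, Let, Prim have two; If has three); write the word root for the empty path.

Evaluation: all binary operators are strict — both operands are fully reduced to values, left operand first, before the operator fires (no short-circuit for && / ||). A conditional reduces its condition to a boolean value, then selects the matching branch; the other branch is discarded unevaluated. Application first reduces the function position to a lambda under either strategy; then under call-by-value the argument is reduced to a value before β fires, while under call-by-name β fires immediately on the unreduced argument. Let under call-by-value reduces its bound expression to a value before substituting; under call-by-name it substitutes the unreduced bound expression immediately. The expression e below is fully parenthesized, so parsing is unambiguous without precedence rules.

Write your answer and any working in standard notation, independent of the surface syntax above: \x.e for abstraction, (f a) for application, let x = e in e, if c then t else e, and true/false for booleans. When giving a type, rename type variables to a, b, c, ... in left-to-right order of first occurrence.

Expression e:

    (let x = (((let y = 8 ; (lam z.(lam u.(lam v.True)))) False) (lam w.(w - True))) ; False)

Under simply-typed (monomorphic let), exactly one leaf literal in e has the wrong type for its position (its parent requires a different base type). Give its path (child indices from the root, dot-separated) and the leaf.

Working:
let y : Int
\v._ : c -> Bool
\u._ : b -> c -> Bool
\z._ : a -> b -> c -> Bool
  unify a -> b -> c -> Bool ~ Bool -> d
  unify a ~ Bool
  unify b -> c -> Bool ~ d
_ _ : b -> c -> Bool
w : e
  unify e ~ Int
  unify Bool ~ Int
  FAIL: mismatch Bool ~ Int

Answer: 0.1.0.1 : true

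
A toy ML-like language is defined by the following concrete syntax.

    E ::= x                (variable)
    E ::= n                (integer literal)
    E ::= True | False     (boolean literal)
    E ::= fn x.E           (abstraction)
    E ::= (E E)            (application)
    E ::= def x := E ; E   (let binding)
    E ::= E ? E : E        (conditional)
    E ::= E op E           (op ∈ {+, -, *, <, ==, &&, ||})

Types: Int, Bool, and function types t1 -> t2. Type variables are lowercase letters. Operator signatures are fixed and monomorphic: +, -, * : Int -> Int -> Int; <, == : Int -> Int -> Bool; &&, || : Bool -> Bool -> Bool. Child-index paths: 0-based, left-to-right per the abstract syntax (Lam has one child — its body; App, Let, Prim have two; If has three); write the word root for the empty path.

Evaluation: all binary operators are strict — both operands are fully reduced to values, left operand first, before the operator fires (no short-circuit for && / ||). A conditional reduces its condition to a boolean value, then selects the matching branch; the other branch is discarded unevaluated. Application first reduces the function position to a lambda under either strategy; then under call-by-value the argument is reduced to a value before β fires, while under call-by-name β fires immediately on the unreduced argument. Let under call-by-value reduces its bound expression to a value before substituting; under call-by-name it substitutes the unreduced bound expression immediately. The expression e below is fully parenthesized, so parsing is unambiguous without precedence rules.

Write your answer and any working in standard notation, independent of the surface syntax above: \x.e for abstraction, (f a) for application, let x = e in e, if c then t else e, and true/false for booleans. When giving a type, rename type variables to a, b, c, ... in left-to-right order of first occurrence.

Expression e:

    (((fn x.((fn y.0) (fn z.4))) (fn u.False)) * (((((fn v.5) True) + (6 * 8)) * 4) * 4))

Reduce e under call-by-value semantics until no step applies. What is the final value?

Working:
step 0: (((\x.((\y.0) (\z.4))) (\u.false)) * (((((\v.5) true) + (6 * 8)) * 4) * 4))
step 1: [beta@0] (((\y.0) (\z.4)) * (((((\v.5) true) + (6 * 8)) * 4) * 4))
step 2: [beta@0] (0 * (((((\v.5) true) + (6 * 8)) * 4) * 4))
step 3: [beta@1.0.0.0] (0 * (((5 + (6 * 8)) * 4) * 4))
step 4: [delta@1.0.0.1] (0 * (((5 + 48) * 4) * 4))
step 5: [delta@1.0.0] (0 * ((53 * 4) * 4))
step 6: [delta@1.0] (0 * (212 * 4))
step 7: [delta@1] (0 * 848)
step 8: [delta@root] 0

Answer: 0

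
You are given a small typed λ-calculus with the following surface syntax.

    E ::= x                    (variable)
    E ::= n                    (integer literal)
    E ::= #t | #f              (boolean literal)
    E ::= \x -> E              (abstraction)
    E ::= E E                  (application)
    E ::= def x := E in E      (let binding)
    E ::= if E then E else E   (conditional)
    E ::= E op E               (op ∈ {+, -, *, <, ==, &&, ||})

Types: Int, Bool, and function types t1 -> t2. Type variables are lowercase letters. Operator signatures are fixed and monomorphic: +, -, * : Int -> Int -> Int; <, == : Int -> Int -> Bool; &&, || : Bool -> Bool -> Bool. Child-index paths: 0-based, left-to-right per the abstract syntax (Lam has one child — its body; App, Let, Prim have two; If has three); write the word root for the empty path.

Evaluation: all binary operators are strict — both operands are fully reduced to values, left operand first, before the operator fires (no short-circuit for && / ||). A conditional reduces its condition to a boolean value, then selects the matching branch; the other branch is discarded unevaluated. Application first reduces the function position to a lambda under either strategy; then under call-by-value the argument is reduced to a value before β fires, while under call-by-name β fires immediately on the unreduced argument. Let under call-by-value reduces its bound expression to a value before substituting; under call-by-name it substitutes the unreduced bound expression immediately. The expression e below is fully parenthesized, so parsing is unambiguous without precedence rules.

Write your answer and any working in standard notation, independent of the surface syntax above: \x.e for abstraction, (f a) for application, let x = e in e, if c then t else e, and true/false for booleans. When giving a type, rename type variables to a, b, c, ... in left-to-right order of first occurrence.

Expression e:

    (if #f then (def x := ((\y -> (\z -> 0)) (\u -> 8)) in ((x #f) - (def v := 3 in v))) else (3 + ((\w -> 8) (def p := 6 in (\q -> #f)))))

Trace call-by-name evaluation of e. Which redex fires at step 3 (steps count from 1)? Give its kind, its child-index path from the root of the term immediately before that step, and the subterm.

Answer: delta at root : (3 + 8)

Trace:
step 0: (if false then (let x = ((\y.(\z.0)) (\u.8)) in ((x false) - (let v = 3 in v))) else (3 + ((\w.8) (let p = 6 in (\q.false)))))
step 1: [if@root] (3 + ((\w.8) (let p = 6 in (\q.false))))
step 2: [beta@1] (3 + 8)
step 3: [delta@root] 11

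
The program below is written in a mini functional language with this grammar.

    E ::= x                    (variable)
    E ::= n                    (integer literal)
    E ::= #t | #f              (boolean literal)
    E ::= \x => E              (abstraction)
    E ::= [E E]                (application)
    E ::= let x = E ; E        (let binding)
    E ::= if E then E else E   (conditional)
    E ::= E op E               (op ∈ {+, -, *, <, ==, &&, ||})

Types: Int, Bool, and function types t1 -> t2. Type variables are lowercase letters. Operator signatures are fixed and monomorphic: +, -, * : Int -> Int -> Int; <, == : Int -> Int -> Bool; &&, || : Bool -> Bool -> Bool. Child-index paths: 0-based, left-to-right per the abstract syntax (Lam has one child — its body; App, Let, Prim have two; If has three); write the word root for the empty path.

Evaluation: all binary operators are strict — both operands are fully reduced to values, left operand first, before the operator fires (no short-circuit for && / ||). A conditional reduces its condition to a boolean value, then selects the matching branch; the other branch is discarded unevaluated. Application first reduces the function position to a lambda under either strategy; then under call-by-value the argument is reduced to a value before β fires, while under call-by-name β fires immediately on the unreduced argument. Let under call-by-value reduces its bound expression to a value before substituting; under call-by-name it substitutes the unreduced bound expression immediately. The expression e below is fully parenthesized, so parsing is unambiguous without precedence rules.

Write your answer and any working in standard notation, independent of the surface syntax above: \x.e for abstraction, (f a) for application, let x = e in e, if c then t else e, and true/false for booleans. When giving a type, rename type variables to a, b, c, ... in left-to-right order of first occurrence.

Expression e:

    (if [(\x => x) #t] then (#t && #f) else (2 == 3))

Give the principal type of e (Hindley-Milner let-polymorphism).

Working:
x : a
\x._ : a -> a
  unify a -> a ~ Bool -> b
  unify a ~ Bool
  unify Bool ~ b
_ _ : Bool
  unify Bool ~ Bool
  unify Bool ~ Bool
  unify Bool ~ Bool
  unify Int ~ Int
  unify Int ~ Int
  unify Bool ~ Bool

Answer: Bool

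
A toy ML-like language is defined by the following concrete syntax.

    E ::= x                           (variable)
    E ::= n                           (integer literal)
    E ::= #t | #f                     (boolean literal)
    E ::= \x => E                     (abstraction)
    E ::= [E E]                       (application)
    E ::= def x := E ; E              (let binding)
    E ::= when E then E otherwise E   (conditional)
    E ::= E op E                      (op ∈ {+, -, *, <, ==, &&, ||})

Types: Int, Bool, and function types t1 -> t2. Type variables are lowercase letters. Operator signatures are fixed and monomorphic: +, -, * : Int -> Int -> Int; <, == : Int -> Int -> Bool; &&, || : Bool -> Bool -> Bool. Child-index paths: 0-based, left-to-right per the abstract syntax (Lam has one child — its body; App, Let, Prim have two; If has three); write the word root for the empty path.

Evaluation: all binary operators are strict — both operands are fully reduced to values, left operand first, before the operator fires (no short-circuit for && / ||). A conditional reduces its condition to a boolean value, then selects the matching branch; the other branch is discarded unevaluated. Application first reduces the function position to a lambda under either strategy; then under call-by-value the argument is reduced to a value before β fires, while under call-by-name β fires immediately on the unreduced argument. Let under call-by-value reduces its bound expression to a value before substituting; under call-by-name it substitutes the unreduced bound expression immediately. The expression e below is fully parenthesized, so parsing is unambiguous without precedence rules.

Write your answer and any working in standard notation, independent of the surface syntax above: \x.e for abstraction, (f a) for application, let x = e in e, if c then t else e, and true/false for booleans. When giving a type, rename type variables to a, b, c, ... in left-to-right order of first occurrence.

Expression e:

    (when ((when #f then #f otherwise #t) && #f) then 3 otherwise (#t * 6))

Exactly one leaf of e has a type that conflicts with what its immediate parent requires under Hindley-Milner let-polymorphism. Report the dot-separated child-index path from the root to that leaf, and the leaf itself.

Derivation:
  unify Bool ~ Bool
  unify Bool ~ Bool
  unify Bool ~ Bool
  unify Bool ~ Bool
  unify Bool ~ Bool
  unify Bool ~ Int
  FAIL: mismatch Bool ~ Int

Answer: 2.0 : true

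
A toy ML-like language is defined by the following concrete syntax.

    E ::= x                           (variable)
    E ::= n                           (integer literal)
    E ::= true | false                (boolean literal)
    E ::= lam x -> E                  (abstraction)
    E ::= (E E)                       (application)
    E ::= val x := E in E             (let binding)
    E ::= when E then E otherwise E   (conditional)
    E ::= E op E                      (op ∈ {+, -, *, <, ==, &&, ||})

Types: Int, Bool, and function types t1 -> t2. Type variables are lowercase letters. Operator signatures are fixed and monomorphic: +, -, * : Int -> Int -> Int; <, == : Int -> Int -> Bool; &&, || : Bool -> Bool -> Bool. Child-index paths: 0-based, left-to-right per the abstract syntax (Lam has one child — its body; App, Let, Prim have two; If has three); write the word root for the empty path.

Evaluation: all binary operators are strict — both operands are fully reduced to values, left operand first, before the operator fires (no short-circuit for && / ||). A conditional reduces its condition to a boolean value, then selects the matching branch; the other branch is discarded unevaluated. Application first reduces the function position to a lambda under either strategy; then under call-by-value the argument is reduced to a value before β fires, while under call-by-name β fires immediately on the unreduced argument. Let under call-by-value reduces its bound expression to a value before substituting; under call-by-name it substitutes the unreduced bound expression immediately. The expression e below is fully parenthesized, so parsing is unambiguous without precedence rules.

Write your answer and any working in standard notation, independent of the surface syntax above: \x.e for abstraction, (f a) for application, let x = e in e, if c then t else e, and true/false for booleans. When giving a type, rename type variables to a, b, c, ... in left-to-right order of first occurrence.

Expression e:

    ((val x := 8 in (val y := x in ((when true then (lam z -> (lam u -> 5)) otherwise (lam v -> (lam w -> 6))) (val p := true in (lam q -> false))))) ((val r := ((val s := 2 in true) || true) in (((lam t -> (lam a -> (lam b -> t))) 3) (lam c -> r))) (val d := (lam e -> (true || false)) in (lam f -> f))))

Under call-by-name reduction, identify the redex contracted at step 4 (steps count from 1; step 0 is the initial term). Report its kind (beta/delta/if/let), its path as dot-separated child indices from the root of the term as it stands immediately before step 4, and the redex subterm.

Answer: beta at 0 : ((\z.(\u.5)) (let p = true in (\q.false)))

Working:
step 0: ((let x = 8 in (let y = x in ((if true then (\z.(\u.5)) else (\v.(\w.6))) (let p = true in (\q.false))))) ((let r = ((let s = 2 in true) || true) in (((\t.(\a.(\b.t))) 3) (\c.r))) (let d = (\e.(true || false)) in (\f.f))))
step 1: [let@0] ((let y = 8 in ((if true then (\z.(\u.5)) else (\v.(\w.6))) (let p = true in (\q.false)))) ((let r = ((let s = 2 in true) || true) in (((\t.(\a.(\b.t))) 3) (\c.r))) (let d = (\e.(true || false)) in (\f.f))))
step 2: [let@0] (((if true then (\z.(\u.5)) else (\v.(\w.6))) (let p = true in (\q.false))) ((let r = ((let s = 2 in true) || true) in (((\t.(\a.(\b.t))) 3) (\c.r))) (let d = (\e.(true || false)) in (\f.f))))
step 3: [if@0.0] (((\z.(\u.5)) (let p = true in (\q.false))) ((let r = ((let s = 2 in true) || true) in (((\t.(\a.(\b.t))) 3) (\c.r))) (let d = (\e.(true || false)) in (\f.f))))
step 4: [beta@0] ((\u.5) ((let r = ((let s = 2 in true) || true) in (((\t.(\a.(\b.t))) 3) (\c.r))) (let d = (\e.(true || false)) in (\f.f))))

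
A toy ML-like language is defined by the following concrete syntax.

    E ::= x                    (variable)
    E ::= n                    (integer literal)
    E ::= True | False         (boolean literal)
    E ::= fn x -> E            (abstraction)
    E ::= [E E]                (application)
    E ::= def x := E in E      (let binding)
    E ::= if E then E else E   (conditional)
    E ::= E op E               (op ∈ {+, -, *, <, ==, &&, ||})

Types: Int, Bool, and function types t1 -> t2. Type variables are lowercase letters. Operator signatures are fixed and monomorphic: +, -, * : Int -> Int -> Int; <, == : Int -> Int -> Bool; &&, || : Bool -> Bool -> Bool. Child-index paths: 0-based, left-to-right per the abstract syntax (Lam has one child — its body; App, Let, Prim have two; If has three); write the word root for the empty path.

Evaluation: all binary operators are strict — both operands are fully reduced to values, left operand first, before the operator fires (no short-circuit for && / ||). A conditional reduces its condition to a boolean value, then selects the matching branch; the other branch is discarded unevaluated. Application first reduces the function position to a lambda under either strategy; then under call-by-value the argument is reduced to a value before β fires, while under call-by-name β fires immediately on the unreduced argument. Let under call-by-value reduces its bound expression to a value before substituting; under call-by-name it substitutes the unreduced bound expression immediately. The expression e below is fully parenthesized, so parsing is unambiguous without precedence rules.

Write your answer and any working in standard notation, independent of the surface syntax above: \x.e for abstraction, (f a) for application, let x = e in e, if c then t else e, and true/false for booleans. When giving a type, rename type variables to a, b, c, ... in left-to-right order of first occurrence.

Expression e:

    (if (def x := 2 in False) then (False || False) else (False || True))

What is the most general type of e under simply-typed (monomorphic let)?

Working:
let x : Int
  unify Bool ~ Bool
  unify Bool ~ Bool
  unify Bool ~ Bool
  unify Bool ~ Bool
  unify Bool ~ Bool
  unify Bool ~ Bool

Answer: Bool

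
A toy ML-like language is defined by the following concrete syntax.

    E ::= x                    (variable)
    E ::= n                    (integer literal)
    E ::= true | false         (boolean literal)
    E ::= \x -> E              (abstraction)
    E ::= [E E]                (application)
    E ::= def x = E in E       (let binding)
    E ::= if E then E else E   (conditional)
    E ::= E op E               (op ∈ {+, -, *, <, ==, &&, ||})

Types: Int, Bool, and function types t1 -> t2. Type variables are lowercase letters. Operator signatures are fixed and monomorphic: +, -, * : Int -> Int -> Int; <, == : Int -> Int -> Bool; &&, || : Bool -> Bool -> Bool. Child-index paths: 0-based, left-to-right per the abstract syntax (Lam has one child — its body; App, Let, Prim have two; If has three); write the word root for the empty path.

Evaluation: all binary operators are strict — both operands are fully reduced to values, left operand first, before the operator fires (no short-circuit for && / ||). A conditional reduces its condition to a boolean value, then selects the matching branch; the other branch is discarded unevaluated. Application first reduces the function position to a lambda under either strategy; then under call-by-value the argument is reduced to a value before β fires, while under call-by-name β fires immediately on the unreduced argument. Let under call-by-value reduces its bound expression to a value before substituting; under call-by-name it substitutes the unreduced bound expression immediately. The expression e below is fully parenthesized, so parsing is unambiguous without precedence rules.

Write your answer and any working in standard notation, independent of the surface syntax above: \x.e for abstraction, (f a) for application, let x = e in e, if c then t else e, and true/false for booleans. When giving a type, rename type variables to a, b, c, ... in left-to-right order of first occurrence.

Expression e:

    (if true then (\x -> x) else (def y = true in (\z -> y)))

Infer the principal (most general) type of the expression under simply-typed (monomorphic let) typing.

Answer: Bool -> Bool

Trace:
  unify Bool ~ Bool
x : a
\x._ : a -> a
let y : Bool
y : Bool
\z._ : b -> Bool
  unify a -> a ~ b -> Bool
  unify a ~ b
  unify b ~ Bool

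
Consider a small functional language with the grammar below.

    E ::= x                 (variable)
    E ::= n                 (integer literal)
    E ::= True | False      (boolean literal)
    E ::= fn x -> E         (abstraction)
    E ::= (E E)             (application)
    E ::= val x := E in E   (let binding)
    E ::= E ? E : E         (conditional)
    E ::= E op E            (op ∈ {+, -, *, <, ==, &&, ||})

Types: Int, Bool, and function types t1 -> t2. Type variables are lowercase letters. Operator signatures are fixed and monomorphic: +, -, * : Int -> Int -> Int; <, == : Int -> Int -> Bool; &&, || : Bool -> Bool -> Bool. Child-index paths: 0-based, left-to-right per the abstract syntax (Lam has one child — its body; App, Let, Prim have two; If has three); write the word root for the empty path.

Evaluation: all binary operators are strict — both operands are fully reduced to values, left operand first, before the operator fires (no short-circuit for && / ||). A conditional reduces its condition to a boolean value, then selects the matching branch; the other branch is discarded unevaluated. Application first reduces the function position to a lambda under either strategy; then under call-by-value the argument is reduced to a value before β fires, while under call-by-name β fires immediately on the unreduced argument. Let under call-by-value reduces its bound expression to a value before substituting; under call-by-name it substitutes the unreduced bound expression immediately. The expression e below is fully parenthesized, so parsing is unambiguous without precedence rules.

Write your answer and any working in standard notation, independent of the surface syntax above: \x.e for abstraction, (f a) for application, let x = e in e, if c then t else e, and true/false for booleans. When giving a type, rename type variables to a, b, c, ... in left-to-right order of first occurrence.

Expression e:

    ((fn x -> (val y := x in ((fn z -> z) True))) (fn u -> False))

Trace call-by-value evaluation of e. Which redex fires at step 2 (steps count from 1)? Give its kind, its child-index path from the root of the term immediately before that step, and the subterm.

Answer: let at root : (let y = (\u.false) in ((\z.z) true))

Derivation:
step 0: ((\x.(let y = x in ((\z.z) true))) (\u.false))
step 1: [beta@root] (let y = (\u.false) in ((\z.z) true))
step 2: [let@root] ((\z.z) true)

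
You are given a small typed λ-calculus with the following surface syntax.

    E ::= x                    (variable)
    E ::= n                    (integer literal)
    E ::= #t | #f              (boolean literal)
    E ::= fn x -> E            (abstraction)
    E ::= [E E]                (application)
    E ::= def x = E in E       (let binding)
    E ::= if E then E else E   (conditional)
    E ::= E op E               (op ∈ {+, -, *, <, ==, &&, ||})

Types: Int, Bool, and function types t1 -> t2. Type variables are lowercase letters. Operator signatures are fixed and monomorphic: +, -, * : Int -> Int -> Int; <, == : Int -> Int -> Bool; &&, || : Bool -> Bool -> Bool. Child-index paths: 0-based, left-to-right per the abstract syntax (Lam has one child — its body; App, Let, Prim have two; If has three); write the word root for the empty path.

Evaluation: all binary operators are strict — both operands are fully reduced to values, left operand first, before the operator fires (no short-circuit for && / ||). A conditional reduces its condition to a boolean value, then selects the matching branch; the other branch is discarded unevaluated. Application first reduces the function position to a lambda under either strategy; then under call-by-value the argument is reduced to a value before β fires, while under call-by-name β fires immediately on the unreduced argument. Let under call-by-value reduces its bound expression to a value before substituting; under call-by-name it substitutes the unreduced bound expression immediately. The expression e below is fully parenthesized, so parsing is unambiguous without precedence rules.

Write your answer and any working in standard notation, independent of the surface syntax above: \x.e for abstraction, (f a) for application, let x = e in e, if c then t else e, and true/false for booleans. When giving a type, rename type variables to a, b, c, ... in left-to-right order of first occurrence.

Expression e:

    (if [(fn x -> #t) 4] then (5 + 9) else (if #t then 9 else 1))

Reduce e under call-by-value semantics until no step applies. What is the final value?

Derivation:
step 0: (if ((\x.true) 4) then (5 + 9) else (if true then 9 else 1))
step 1: [beta@0] (if true then (5 + 9) else (if true then 9 else 1))
step 2: [if@root] (5 + 9)
step 3: [delta@root] 14

Answer: 14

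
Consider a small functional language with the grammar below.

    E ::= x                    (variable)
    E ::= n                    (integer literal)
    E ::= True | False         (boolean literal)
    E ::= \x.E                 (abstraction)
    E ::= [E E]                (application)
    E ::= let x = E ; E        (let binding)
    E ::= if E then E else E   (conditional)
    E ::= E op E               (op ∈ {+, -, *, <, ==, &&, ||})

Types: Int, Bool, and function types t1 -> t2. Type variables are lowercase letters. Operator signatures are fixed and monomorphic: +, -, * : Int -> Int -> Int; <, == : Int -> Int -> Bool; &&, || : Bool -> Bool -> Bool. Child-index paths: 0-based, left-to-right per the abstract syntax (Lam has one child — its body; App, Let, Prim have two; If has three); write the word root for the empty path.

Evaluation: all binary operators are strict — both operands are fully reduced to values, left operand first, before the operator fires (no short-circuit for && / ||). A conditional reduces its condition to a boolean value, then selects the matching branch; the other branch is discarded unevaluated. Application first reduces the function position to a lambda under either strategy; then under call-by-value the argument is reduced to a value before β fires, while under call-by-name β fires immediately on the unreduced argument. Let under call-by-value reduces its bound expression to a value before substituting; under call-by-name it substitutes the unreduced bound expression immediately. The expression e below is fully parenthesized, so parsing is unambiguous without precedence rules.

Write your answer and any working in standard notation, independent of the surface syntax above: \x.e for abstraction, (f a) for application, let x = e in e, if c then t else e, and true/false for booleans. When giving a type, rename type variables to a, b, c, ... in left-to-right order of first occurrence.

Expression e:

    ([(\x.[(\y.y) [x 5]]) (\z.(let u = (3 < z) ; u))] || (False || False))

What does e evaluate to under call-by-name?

Trace:
step 0: (((\x.((\y.y) (x 5))) (\z.(let u = (3 < z) in u))) || (false || false))
step 1: [beta@0] (((\y.y) ((\z.(let u = (3 < z) in u)) 5)) || (false || false))
step 2: [beta@0] (((\z.(let u = (3 < z) in u)) 5) || (false || false))
step 3: [beta@0] ((let u = (3 < 5) in u) || (false || false))
step 4: [let@0] ((3 < 5) || (false || false))
step 5: [delta@0] (true || (false || false))
step 6: [delta@1] (true || false)
step 7: [delta@root] true

Answer: true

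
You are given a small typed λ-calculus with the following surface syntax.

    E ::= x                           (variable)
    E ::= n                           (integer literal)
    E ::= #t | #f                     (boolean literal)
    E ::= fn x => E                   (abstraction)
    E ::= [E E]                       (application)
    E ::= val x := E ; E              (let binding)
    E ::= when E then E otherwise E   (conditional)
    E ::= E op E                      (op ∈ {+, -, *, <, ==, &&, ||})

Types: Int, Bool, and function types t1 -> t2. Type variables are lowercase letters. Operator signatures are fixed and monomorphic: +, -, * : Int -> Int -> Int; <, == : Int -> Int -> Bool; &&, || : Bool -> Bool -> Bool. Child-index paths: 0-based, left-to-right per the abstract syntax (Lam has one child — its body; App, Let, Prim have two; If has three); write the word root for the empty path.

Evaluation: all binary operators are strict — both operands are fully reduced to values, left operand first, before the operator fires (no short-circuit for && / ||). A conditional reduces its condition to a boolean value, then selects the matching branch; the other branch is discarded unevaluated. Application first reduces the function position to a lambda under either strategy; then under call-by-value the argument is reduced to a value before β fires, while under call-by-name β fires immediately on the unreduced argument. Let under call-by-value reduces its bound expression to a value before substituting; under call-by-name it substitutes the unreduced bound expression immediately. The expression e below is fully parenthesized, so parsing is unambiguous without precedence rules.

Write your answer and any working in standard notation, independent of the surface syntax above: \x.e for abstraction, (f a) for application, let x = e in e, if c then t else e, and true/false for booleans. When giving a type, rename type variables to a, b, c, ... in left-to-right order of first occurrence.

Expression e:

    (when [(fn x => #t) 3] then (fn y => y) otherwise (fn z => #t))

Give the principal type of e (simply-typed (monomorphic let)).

Derivation:
\x._ : a -> Bool
  unify a -> Bool ~ Int -> b
  unify a ~ Int
  unify Bool ~ b
_ _ : Bool
  unify Bool ~ Bool
y : c
\y._ : c -> c
\z._ : d -> Bool
  unify c -> c ~ d -> Bool
  unify c ~ d
  unify d ~ Bool

Answer: Bool -> Bool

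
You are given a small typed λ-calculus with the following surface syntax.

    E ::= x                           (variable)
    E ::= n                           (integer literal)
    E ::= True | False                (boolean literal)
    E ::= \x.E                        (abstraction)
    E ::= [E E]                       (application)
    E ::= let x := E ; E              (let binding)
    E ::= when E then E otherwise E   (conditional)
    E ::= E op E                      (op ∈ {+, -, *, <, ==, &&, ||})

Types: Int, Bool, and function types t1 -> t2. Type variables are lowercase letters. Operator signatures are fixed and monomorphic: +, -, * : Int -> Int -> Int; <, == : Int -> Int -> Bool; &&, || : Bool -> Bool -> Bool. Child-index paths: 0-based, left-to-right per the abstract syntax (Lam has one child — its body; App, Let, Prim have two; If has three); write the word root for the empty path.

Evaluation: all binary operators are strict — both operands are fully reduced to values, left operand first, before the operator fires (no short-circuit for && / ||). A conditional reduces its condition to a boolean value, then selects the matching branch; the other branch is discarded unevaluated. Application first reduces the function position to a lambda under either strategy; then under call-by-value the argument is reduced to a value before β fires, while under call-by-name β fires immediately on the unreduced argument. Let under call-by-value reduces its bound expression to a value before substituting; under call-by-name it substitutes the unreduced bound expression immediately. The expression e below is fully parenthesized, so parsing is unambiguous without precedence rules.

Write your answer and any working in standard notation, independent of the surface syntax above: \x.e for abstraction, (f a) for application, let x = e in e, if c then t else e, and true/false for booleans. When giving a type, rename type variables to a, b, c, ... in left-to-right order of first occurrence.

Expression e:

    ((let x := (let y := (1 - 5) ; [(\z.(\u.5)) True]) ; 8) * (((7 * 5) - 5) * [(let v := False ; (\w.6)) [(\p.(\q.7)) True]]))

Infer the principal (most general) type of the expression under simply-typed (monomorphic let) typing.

Answer: Int

Derivation:
  unify Int ~ Int
  unify Int ~ Int
let y : Int
\u._ : b -> Int
\z._ : a -> b -> Int
  unify a -> b -> Int ~ Bool -> c
  unify a ~ Bool
  unify b -> Int ~ c
_ _ : b -> Int
let x : b -> Int
  unify Int ~ Int
  unify Int ~ Int
  unify Int ~ Int
  unify Int ~ Int
  unify Int ~ Int
  unify Int ~ Int
let v : Bool
\w._ : d -> Int
\q._ : f -> Int
\p._ : e -> f -> Int
  unify e -> f -> Int ~ Bool -> g
  unify e ~ Bool
  unify f -> Int ~ g
_ _ : f -> Int
  unify d -> Int ~ (f -> Int) -> h
  unify d ~ f -> Int
  unify Int ~ h
_ _ : Int
  unify Int ~ Int
  unify Int ~ Int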